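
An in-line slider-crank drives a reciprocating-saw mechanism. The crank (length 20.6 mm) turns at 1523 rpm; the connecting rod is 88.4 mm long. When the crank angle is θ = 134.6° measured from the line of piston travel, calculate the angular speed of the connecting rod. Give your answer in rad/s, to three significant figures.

26.5

ω = 159.5 rad/s (converted from 1523 rpm).
The rod makes angle φ with the slider axis where L sinφ = r sinθ; differentiating, L cosφ·φ̇ = r ω cosθ.
L cosφ = √(L² − r² sin²θ) = 0.087175 m.
|ω_rod| = r ω |cosθ| / √(L² − r² sin²θ) = 0.0206·159.5·0.70215/0.087175 = 26.463 rad/s.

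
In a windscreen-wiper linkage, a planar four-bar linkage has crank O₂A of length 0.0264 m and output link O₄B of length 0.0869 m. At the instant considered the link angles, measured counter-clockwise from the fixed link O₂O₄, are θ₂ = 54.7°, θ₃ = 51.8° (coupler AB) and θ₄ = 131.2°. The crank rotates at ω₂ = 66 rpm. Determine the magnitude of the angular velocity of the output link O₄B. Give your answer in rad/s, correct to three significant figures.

ω₂ = 6.912 rad/s (from 66 rpm).
Differentiating the loop-closure r₂e^{iθ₂}+r₃e^{iθ₃}=r₁+r₄e^{iθ₄} gives r₂ω₂e^{iθ₂}+r₃ω₃e^{iθ₃}=r₄ω₄e^{iθ₄}.
Eliminating the other unknown: ω₄ = r₂ω₂ sin(θ₂−θ₃) / [r₄ sin(θ₄−θ₃)].
Numerator sine = +0.05059; denominator sine = +0.98294.
Result = 0.0264·6.912·(+0.05059) / (0.0869·(+0.98294)) = +0.10807 rad/s; magnitude 0.10807 rad/s.

0.108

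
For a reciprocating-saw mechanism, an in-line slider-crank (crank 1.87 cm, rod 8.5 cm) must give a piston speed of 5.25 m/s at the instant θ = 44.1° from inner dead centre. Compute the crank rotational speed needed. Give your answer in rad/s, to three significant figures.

348

For an in-line slider-crank, |v_piston| = rω|sinθ|·[1 + r cosθ/√(L² − r² sin²θ)].
With r = 0.0187 m, L = 0.085 m, θ = 44.1°: the bracketed kinematic factor |dx/dθ| = 0.015094 m.
ω = v/|dx/dθ| = 5.25/0.015094 = 347.82 rad/s.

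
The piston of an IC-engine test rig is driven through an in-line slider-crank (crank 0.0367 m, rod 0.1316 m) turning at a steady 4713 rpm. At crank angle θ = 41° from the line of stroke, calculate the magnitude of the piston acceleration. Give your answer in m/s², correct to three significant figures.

7150

ω = 2π·4713/60 = 493.5 rad/s
x(θ) = r cosθ + √(L² − r² sin²θ); with ω constant, a = ω²·d²x/dθ².
d²x/dθ² = −r cosθ − r²(cos2θ)/√u − r⁴ sin²2θ/(4u^{3/2}),  u = L² − r² sin²θ = 0.0167388 m².
Substituting r = 0.0367 m, L = 0.1316 m, θ = 41°: d²x/dθ² = -0.029352 m.
a = ω²·d²x/dθ² = (493.5)²·(-0.029352) = -7149.7 m/s²;  |a| = 7149.7 m/s².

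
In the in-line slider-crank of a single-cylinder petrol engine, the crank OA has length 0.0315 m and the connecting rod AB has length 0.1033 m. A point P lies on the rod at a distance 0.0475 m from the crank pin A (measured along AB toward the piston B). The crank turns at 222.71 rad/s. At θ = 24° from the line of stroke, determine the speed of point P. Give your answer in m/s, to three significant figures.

ω = 222.7 rad/s.  Crank-pin speed |V_A| = rω = 7.0154 m/s, perpendicular to OA.
Rod angle: sinφ = −(r/L) sinθ ⇒ φ = -7.125°; ω_rod = −rω cosθ/√(L²−r²sin²θ) = -62.524 rad/s.
V_P = V_A + ω_rod × AP, with AP = 0.0475 m along the rod.
Components: V_Px = −rω sinθ − a·ω_rod·sinφ = -3.2218 m/s;  V_Py = rω cosθ + a·ω_rod·cosφ = +3.4619 m/s.
|V_P| = √(V_Px² + V_Py²) = 4.7291 m/s.

4.73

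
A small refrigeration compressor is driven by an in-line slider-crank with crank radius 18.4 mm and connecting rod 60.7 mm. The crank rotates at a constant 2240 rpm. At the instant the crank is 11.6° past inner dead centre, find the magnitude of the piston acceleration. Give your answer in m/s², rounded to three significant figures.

ω = 2π·2240/60 = 234.6 rad/s
x(θ) = r cosθ + √(L² − r² sin²θ); with ω constant, a = ω²·d²x/dθ².
d²x/dθ² = −r cosθ − r²(cos2θ)/√u − r⁴ sin²2θ/(4u^{3/2}),  u = L² − r² sin²θ = 0.0036708 m².
Substituting r = 0.0184 m, L = 0.0607 m, θ = 11.6°: d²x/dθ² = -0.02318 m.
a = ω²·d²x/dθ² = (234.6)²·(-0.02318) = -1275.5 m/s²;  |a| = 1275.5 m/s².

1280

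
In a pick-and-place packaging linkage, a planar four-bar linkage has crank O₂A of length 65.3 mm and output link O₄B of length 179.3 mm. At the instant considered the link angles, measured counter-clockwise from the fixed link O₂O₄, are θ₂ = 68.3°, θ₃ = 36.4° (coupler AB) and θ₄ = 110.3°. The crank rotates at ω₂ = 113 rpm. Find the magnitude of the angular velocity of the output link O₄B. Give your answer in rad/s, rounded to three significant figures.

2.37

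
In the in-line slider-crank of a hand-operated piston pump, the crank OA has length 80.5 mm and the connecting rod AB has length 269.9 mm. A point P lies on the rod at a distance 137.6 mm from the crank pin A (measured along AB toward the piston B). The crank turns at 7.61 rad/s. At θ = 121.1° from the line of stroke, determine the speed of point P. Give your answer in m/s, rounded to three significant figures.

ω = 7.61 rad/s.  Crank-pin speed |V_A| = rω = 0.61261 m/s, perpendicular to OA.
Rod angle: sinφ = −(r/L) sinθ ⇒ φ = -14.797°; ω_rod = −rω cosθ/√(L²−r²sin²θ) = +1.2126 rad/s.
V_P = V_A + ω_rod × AP, with AP = 0.1376 m along the rod.
Components: V_Px = −rω sinθ − a·ω_rod·sinφ = -0.48194 m/s;  V_Py = rω cosθ + a·ω_rod·cosφ = -0.15511 m/s.
|V_P| = √(V_Px² + V_Py²) = 0.50629 m/s.

0.506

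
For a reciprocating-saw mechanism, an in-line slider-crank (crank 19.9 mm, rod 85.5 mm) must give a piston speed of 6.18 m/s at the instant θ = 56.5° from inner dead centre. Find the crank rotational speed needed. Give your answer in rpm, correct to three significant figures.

3140

For an in-line slider-crank, |v_piston| = rω|sinθ|·[1 + r cosθ/√(L² − r² sin²θ)].
With r = 0.0199 m, L = 0.0855 m, θ = 56.5°: the bracketed kinematic factor |dx/dθ| = 0.018767 m.
ω = v/|dx/dθ| = 6.18/0.018767 = 329.29 rad/s.
N = 60ω/(2π) = 3144.5 rpm.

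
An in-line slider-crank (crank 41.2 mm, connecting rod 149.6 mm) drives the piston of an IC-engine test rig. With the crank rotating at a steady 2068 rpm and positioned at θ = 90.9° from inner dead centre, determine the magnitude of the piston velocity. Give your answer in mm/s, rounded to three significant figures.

8880

ω = 2π·2068/60 = 216.6 rad/s
For an in-line slider-crank, x = r cosθ + √(L² − r² sin²θ), so v = −rω sinθ·[1 + r cosθ/√(L² − r² sin²θ)].
With r = 0.0412 m, L = 0.1496 m, θ = 90.9°: √(L² − r² sin²θ) = 0.14382 m.
v = −0.0412·216.6·0.99988·[1 + 0.0412·-0.01571/0.14382] = -8.881 m/s.
|v| = 8.881 m/s = 8881 mm/s.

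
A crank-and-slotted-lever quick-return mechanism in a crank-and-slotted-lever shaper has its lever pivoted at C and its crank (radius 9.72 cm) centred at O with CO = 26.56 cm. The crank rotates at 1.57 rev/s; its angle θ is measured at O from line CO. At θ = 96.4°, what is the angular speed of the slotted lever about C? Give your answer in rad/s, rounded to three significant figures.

0.873

ω = 9.865 rad/s (from 1.57 rev/s).
Crank pin A relative to C: A = (d + r cosθ, r sinθ); lever angle φ = atan2(r sinθ, d + r cosθ).
Differentiating tanφ: φ̇ = rω(d cosθ + r)/(d² + r² + 2dr cosθ).
d² + r² + 2dr cosθ = |CA|² = 0.0742358 m²;  d cosθ + r = +0.067594 m.
|ω_lever| = |0.0972·9.865·+0.067594| / 0.0742358 = 0.87305 rad/s.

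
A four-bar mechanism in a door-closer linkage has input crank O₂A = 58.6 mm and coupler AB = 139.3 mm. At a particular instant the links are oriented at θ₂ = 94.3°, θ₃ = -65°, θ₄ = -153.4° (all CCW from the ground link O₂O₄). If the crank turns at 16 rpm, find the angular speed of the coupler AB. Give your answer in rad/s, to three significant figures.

0.652

ω₂ = 1.676 rad/s (from 16 rpm).
Differentiating the loop-closure r₂e^{iθ₂}+r₃e^{iθ₃}=r₁+r₄e^{iθ₄} gives r₂ω₂e^{iθ₂}+r₃ω₃e^{iθ₃}=r₄ω₄e^{iθ₄}.
Eliminating the other unknown: ω₃ = r₂ω₂ sin(θ₄−θ₂) / [r₃ sin(θ₃−θ₄)].
Numerator sine = +0.92521; denominator sine = +0.99961.
Result = 0.0586·1.676·(+0.92521) / (0.1393·(+0.99961)) = +0.65239 rad/s; magnitude 0.65239 rad/s.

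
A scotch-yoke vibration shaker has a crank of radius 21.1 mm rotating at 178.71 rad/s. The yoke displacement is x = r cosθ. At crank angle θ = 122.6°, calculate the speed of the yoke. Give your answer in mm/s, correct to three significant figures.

3180

ω = 178.7 rad/s
x = r cosθ ⇒ ẋ = −rω sinθ.
|v| = rω|sinθ| = 0.0211·178.7·|sin 122.6°| = 3.1767 m/s = 3176.7 mm/s.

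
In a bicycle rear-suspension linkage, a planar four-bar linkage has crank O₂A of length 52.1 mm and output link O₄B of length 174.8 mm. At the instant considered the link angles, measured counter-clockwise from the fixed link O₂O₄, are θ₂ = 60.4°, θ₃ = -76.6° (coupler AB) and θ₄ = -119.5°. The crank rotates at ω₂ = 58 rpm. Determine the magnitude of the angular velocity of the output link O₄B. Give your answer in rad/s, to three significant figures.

1.81

ω₂ = 6.074 rad/s (from 58 rpm).
Differentiating the loop-closure r₂e^{iθ₂}+r₃e^{iθ₃}=r₁+r₄e^{iθ₄} gives r₂ω₂e^{iθ₂}+r₃ω₃e^{iθ₃}=r₄ω₄e^{iθ₄}.
Eliminating the other unknown: ω₄ = r₂ω₂ sin(θ₂−θ₃) / [r₄ sin(θ₄−θ₃)].
Numerator sine = +0.68200; denominator sine = -0.68072.
Result = 0.0521·6.074·(+0.68200) / (0.1748·(-0.68072)) = -1.8137 rad/s; magnitude 1.8137 rad/s.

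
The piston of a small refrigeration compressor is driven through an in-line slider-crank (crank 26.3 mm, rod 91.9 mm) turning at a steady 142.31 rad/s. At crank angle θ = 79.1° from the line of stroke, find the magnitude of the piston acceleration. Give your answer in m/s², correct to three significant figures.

46.3

ω = 142.3 rad/s
x(θ) = r cosθ + √(L² − r² sin²θ); with ω constant, a = ω²·d²x/dθ².
d²x/dθ² = −r cosθ − r²(cos2θ)/√u − r⁴ sin²2θ/(4u^{3/2}),  u = L² − r² sin²θ = 0.00777865 m².
Substituting r = 0.0263 m, L = 0.0919 m, θ = 79.1°: d²x/dθ² = +0.0022845 m.
a = ω²·d²x/dθ² = (142.3)²·(+0.0022845) = +46.266 m/s²;  |a| = 46.266 m/s².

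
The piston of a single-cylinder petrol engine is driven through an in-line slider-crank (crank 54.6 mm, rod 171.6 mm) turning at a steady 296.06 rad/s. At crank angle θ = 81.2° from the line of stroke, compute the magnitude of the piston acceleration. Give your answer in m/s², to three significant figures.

ω = 296.1 rad/s
x(θ) = r cosθ + √(L² − r² sin²θ); with ω constant, a = ω²·d²x/dθ².
d²x/dθ² = −r cosθ − r²(cos2θ)/√u − r⁴ sin²2θ/(4u^{3/2}),  u = L² − r² sin²θ = 0.0265352 m².
Substituting r = 0.0546 m, L = 0.1716 m, θ = 81.2°: d²x/dθ² = +0.0090443 m.
a = ω²·d²x/dθ² = (296.1)²·(+0.0090443) = +792.75 m/s²;  |a| = 792.75 m/s².

793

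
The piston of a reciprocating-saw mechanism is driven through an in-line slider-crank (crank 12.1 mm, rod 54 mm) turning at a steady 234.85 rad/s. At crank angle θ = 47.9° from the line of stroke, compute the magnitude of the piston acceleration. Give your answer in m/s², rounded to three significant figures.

434

ω = 234.8 rad/s
x(θ) = r cosθ + √(L² − r² sin²θ); with ω constant, a = ω²·d²x/dθ².
d²x/dθ² = −r cosθ − r²(cos2θ)/√u − r⁴ sin²2θ/(4u^{3/2}),  u = L² − r² sin²θ = 0.0028354 m².
Substituting r = 0.0121 m, L = 0.054 m, θ = 47.9°: d²x/dθ² = -0.0078694 m.
a = ω²·d²x/dθ² = (234.8)²·(-0.0078694) = -434.03 m/s²;  |a| = 434.03 m/s².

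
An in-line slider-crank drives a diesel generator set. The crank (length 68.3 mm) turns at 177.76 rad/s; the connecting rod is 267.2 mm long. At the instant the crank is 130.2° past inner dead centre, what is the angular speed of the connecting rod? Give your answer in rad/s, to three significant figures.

29.9

ω = 177.8 rad/s
The rod makes angle φ with the slider axis where L sinφ = r sinθ; differentiating, L cosφ·φ̇ = r ω cosθ.
L cosφ = √(L² − r² sin²θ) = 0.26206 m.
|ω_rod| = r ω |cosθ| / √(L² − r² sin²θ) = 0.0683·177.8·0.64546/0.26206 = 29.904 rad/s.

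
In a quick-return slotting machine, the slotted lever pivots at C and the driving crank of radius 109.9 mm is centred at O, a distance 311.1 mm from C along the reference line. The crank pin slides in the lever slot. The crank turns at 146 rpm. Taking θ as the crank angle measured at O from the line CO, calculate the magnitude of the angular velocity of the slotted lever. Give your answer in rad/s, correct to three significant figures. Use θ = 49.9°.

ω = 15.29 rad/s (from 146 rpm).
Crank pin A relative to C: A = (d + r cosθ, r sinθ); lever angle φ = atan2(r sinθ, d + r cosθ).
Differentiating tanφ: φ̇ = rω(d cosθ + r)/(d² + r² + 2dr cosθ).
d² + r² + 2dr cosθ = |CA|² = 0.152906 m²;  d cosθ + r = +0.31029 m.
|ω_lever| = |0.1099·15.29·+0.31029| / 0.152906 = 3.4097 rad/s.

3.41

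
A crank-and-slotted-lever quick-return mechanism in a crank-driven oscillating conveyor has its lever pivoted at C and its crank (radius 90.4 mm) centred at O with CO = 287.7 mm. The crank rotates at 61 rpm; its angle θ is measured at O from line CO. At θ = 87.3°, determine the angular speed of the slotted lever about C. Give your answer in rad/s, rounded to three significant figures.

ω = 6.388 rad/s (from 61 rpm).
Crank pin A relative to C: A = (d + r cosθ, r sinθ); lever angle φ = atan2(r sinθ, d + r cosθ).
Differentiating tanφ: φ̇ = rω(d cosθ + r)/(d² + r² + 2dr cosθ).
d² + r² + 2dr cosθ = |CA|² = 0.0933937 m²;  d cosθ + r = +0.10395 m.
|ω_lever| = |0.0904·6.388·+0.10395| / 0.0933937 = 0.64275 rad/s.

0.643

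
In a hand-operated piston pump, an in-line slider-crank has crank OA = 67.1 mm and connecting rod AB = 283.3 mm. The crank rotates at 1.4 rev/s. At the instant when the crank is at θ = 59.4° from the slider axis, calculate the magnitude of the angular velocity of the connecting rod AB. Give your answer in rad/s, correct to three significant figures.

1.08

ω = 8.796 rad/s (converted from 1.4 rev/s).
The rod makes angle φ with the slider axis where L sinφ = r sinθ; differentiating, L cosφ·φ̇ = r ω cosθ.
L cosφ = √(L² − r² sin²θ) = 0.27735 m.
|ω_rod| = r ω |cosθ| / √(L² − r² sin²θ) = 0.0671·8.796·0.50904/0.27735 = 1.0833 rad/s.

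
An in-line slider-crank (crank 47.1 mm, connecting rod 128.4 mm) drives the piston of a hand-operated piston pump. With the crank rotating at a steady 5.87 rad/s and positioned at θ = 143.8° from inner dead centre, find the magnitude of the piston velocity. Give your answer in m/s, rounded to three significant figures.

ω = 5.87 rad/s
For an in-line slider-crank, x = r cosθ + √(L² − r² sin²θ), so v = −rω sinθ·[1 + r cosθ/√(L² − r² sin²θ)].
With r = 0.0471 m, L = 0.1284 m, θ = 143.8°: √(L² − r² sin²θ) = 0.12535 m.
v = −0.0471·5.87·0.59061·[1 + 0.0471·-0.80696/0.12535] = -0.11378 m/s.
|v| = 0.11378 m/s.

0.114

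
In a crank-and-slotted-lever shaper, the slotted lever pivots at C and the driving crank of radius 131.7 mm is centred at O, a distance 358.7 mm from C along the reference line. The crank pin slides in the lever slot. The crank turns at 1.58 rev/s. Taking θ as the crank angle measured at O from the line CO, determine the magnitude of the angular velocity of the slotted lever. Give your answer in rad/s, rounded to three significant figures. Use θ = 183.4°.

ω = 9.927 rad/s (from 1.58 rev/s).
Crank pin A relative to C: A = (d + r cosθ, r sinθ); lever angle φ = atan2(r sinθ, d + r cosθ).
Differentiating tanφ: φ̇ = rω(d cosθ + r)/(d² + r² + 2dr cosθ).
d² + r² + 2dr cosθ = |CA|² = 0.0516953 m²;  d cosθ + r = -0.22637 m.
|ω_lever| = |0.1317·9.927·-0.22637| / 0.0516953 = 5.7252 rad/s.

5.73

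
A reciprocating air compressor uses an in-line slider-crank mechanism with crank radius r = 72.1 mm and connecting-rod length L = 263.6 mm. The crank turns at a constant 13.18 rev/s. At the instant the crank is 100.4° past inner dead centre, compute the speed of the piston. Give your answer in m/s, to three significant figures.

ω = 2π·13.2 = 82.81 rad/s
For an in-line slider-crank, x = r cosθ + √(L² − r² sin²θ), so v = −rω sinθ·[1 + r cosθ/√(L² − r² sin²θ)].
With r = 0.0721 m, L = 0.2636 m, θ = 100.4°: √(L² − r² sin²θ) = 0.25388 m.
v = −0.0721·82.81·0.98357·[1 + 0.0721·-0.18052/0.25388] = -5.5716 m/s.
|v| = 5.5716 m/s.

5.57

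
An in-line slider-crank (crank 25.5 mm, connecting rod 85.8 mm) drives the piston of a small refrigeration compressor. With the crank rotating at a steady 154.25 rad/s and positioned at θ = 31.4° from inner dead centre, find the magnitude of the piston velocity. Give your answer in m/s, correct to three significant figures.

ω = 154.2 rad/s
For an in-line slider-crank, x = r cosθ + √(L² − r² sin²θ), so v = −rω sinθ·[1 + r cosθ/√(L² − r² sin²θ)].
With r = 0.0255 m, L = 0.0858 m, θ = 31.4°: √(L² − r² sin²θ) = 0.084765 m.
v = −0.0255·154.2·0.52101·[1 + 0.0255·0.85355/0.084765] = -2.5755 m/s.
|v| = 2.5755 m/s.

2.58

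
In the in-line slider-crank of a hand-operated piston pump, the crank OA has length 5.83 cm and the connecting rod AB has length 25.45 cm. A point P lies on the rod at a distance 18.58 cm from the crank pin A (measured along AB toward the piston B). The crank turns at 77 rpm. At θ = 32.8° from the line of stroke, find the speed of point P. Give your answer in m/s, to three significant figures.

ω = 8.063 rad/s.  Crank-pin speed |V_A| = rω = 0.4701 m/s, perpendicular to OA.
Rod angle: sinφ = −(r/L) sinθ ⇒ φ = -7.128°; ω_rod = −rω cosθ/√(L²−r²sin²θ) = -1.5647 rad/s.
V_P = V_A + ω_rod × AP, with AP = 0.1858 m along the rod.
Components: V_Px = −rω sinθ − a·ω_rod·sinφ = -0.29073 m/s;  V_Py = rω cosθ + a·ω_rod·cosφ = +0.10667 m/s.
|V_P| = √(V_Px² + V_Py²) = 0.30968 m/s.

0.310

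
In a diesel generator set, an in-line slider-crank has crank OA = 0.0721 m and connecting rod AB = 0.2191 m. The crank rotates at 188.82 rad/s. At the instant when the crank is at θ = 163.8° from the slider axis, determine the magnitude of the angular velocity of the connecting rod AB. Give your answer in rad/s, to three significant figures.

ω = 188.8 rad/s
The rod makes angle φ with the slider axis where L sinφ = r sinθ; differentiating, L cosφ·φ̇ = r ω cosθ.
L cosφ = √(L² − r² sin²θ) = 0.21817 m.
|ω_rod| = r ω |cosθ| / √(L² − r² sin²θ) = 0.0721·188.8·0.96029/0.21817 = 59.922 rad/s.

59.9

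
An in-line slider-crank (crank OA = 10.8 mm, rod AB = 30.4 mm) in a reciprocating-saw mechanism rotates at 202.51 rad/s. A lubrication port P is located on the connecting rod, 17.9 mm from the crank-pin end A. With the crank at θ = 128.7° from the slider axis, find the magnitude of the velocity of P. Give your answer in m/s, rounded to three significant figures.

ω = 202.5 rad/s.  Crank-pin speed |V_A| = rω = 2.1871 m/s, perpendicular to OA.
Rod angle: sinφ = −(r/L) sinθ ⇒ φ = -16.097°; ω_rod = −rω cosθ/√(L²−r²sin²θ) = +46.818 rad/s.
V_P = V_A + ω_rod × AP, with AP = 0.0179 m along the rod.
Components: V_Px = −rω sinθ − a·ω_rod·sinφ = -1.4745 m/s;  V_Py = rω cosθ + a·ω_rod·cosφ = -0.56228 m/s.
|V_P| = √(V_Px² + V_Py²) = 1.5781 m/s.

1.58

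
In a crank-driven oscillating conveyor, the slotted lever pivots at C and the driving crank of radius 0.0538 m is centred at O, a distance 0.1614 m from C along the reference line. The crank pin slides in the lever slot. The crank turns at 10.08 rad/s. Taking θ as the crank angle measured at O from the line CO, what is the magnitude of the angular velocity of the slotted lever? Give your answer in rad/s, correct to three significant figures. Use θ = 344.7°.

2.49

ω = 10.08 rad/s
Crank pin A relative to C: A = (d + r cosθ, r sinθ); lever angle φ = atan2(r sinθ, d + r cosθ).
Differentiating tanφ: φ̇ = rω(d cosθ + r)/(d² + r² + 2dr cosθ).
d² + r² + 2dr cosθ = |CA|² = 0.0456955 m²;  d cosθ + r = +0.20948 m.
|ω_lever| = |0.0538·10.08·+0.20948| / 0.0456955 = 2.4861 rad/s.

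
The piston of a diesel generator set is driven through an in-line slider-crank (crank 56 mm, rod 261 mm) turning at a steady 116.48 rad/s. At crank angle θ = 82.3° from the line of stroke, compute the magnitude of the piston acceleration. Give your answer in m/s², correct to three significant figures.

58.9

ω = 116.5 rad/s
x(θ) = r cosθ + √(L² − r² sin²θ); with ω constant, a = ω²·d²x/dθ².
d²x/dθ² = −r cosθ − r²(cos2θ)/√u − r⁴ sin²2θ/(4u^{3/2}),  u = L² − r² sin²θ = 0.0650413 m².
Substituting r = 0.056 m, L = 0.261 m, θ = 82.3°: d²x/dθ² = +0.0043413 m.
a = ω²·d²x/dθ² = (116.5)²·(+0.0043413) = +58.901 m/s²;  |a| = 58.901 m/s².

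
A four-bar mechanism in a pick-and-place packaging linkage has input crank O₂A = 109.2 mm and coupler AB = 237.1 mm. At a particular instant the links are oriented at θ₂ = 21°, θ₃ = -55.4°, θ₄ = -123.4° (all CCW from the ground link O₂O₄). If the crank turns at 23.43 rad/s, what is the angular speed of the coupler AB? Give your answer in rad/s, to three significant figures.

ω₂ = 23.43 rad/s
Differentiating the loop-closure r₂e^{iθ₂}+r₃e^{iθ₃}=r₁+r₄e^{iθ₄} gives r₂ω₂e^{iθ₂}+r₃ω₃e^{iθ₃}=r₄ω₄e^{iθ₄}.
Eliminating the other unknown: ω₃ = r₂ω₂ sin(θ₄−θ₂) / [r₃ sin(θ₃−θ₄)].
Numerator sine = -0.58212; denominator sine = +0.92718.
Result = 0.1092·23.43·(-0.58212) / (0.2371·(+0.92718)) = -6.775 rad/s; magnitude 6.775 rad/s.

6.78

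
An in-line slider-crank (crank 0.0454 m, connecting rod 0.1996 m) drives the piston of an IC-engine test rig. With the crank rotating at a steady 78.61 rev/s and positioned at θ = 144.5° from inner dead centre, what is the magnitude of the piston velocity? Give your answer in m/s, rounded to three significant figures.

10.6

ω = 2π·78.6 = 493.9 rad/s
For an in-line slider-crank, x = r cosθ + √(L² − r² sin²θ), so v = −rω sinθ·[1 + r cosθ/√(L² − r² sin²θ)].
With r = 0.0454 m, L = 0.1996 m, θ = 144.5°: √(L² − r² sin²θ) = 0.19785 m.
v = −0.0454·493.9·0.58070·[1 + 0.0454·-0.81412/0.19785] = -10.589 m/s.
|v| = 10.589 m/s.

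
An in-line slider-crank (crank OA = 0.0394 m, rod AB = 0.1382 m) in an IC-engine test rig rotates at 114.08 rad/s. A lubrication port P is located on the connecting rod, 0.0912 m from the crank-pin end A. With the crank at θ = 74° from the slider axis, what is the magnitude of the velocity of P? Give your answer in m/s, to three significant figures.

4.57

ω = 114.1 rad/s.  Crank-pin speed |V_A| = rω = 4.4948 m/s, perpendicular to OA.
Rod angle: sinφ = −(r/L) sinθ ⇒ φ = -15.905°; ω_rod = −rω cosθ/√(L²−r²sin²θ) = -9.3216 rad/s.
V_P = V_A + ω_rod × AP, with AP = 0.0912 m along the rod.
Components: V_Px = −rω sinθ − a·ω_rod·sinφ = -4.5536 m/s;  V_Py = rω cosθ + a·ω_rod·cosφ = +0.42134 m/s.
|V_P| = √(V_Px² + V_Py²) = 4.5731 m/s.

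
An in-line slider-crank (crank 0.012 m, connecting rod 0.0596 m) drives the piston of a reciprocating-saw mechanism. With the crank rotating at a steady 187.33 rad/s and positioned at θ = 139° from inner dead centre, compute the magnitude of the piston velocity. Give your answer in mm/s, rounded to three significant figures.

ω = 187.3 rad/s
For an in-line slider-crank, x = r cosθ + √(L² − r² sin²θ), so v = −rω sinθ·[1 + r cosθ/√(L² − r² sin²θ)].
With r = 0.012 m, L = 0.0596 m, θ = 139°: √(L² − r² sin²θ) = 0.059078 m.
v = −0.012·187.3·0.65606·[1 + 0.012·-0.75471/0.059078] = -1.2487 m/s.
|v| = 1.2487 m/s = 1248.7 mm/s.

1250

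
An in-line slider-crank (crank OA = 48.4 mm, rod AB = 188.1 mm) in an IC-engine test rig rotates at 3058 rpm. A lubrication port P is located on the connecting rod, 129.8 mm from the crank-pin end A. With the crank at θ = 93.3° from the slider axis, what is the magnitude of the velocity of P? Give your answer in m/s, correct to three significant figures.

ω = 320.2 rad/s.  Crank-pin speed |V_A| = rω = 15.499 m/s, perpendicular to OA.
Rod angle: sinφ = −(r/L) sinθ ⇒ φ = -14.885°; ω_rod = −rω cosθ/√(L²−r²sin²θ) = +4.9079 rad/s.
V_P = V_A + ω_rod × AP, with AP = 0.1298 m along the rod.
Components: V_Px = −rω sinθ − a·ω_rod·sinφ = -15.31 m/s;  V_Py = rω cosθ + a·ω_rod·cosφ = -0.27653 m/s.
|V_P| = √(V_Px² + V_Py²) = 15.312 m/s.

15.3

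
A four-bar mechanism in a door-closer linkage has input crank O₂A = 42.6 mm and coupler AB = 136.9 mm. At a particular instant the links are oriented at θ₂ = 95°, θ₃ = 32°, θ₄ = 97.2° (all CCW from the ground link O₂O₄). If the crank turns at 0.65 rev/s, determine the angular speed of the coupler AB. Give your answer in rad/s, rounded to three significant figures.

ω₂ = 4.084 rad/s (from 0.65 rev/s).
Differentiating the loop-closure r₂e^{iθ₂}+r₃e^{iθ₃}=r₁+r₄e^{iθ₄} gives r₂ω₂e^{iθ₂}+r₃ω₃e^{iθ₃}=r₄ω₄e^{iθ₄}.
Eliminating the other unknown: ω₃ = r₂ω₂ sin(θ₄−θ₂) / [r₃ sin(θ₃−θ₄)].
Numerator sine = +0.03839; denominator sine = -0.90778.
Result = 0.0426·4.084·(+0.03839) / (0.1369·(-0.90778)) = -0.053742 rad/s; magnitude 0.053742 rad/s.

0.0537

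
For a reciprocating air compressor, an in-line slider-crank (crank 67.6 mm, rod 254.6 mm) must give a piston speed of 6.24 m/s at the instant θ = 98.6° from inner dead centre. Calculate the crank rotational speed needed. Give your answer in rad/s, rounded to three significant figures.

For an in-line slider-crank, |v_piston| = rω|sinθ|·[1 + r cosθ/√(L² − r² sin²θ)].
With r = 0.0676 m, L = 0.2546 m, θ = 98.6°: the bracketed kinematic factor |dx/dθ| = 0.06409 m.
ω = v/|dx/dθ| = 6.24/0.06409 = 97.364 rad/s.

97.4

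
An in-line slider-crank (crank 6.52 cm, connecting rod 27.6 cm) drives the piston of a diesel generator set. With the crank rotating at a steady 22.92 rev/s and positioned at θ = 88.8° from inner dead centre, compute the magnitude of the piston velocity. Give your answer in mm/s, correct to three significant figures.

9440

ω = 2π·22.9 = 144 rad/s
For an in-line slider-crank, x = r cosθ + √(L² − r² sin²θ), so v = −rω sinθ·[1 + r cosθ/√(L² − r² sin²θ)].
With r = 0.0652 m, L = 0.276 m, θ = 88.8°: √(L² − r² sin²θ) = 0.26819 m.
v = −0.0652·144·0.99978·[1 + 0.0652·0.02094/0.26819] = -9.4352 m/s.
|v| = 9.4352 m/s = 9435.2 mm/s.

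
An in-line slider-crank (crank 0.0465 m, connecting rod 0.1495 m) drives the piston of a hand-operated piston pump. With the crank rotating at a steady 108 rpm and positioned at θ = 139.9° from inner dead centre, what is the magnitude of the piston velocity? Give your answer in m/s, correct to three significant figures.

ω = 2π·108/60 = 11.31 rad/s
For an in-line slider-crank, x = r cosθ + √(L² − r² sin²θ), so v = −rω sinθ·[1 + r cosθ/√(L² − r² sin²θ)].
With r = 0.0465 m, L = 0.1495 m, θ = 139.9°: √(L² − r² sin²θ) = 0.14647 m.
v = −0.0465·11.31·0.64412·[1 + 0.0465·-0.76492/0.14647] = -0.25648 m/s.
|v| = 0.25648 m/s.

0.256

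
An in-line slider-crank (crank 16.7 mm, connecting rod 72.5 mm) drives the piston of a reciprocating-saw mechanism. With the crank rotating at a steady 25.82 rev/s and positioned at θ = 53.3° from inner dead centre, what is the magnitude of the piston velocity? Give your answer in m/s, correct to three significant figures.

ω = 2π·25.8 = 162.2 rad/s
For an in-line slider-crank, x = r cosθ + √(L² − r² sin²θ), so v = −rω sinθ·[1 + r cosθ/√(L² − r² sin²θ)].
With r = 0.0167 m, L = 0.0725 m, θ = 53.3°: √(L² − r² sin²θ) = 0.071253 m.
v = −0.0167·162.2·0.80178·[1 + 0.0167·0.59763/0.071253] = -2.4765 m/s.
|v| = 2.4765 m/s.

2.48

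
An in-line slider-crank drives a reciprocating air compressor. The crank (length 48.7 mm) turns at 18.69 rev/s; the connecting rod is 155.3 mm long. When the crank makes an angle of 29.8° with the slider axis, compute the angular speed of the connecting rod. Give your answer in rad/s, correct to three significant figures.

ω = 117.4 rad/s (converted from 18.69 rev/s).
The rod makes angle φ with the slider axis where L sinφ = r sinθ; differentiating, L cosφ·φ̇ = r ω cosθ.
L cosφ = √(L² − r² sin²θ) = 0.1534 m.
|ω_rod| = r ω |cosθ| / √(L² − r² sin²θ) = 0.0487·117.4·0.86777/0.1534 = 32.351 rad/s.

32.4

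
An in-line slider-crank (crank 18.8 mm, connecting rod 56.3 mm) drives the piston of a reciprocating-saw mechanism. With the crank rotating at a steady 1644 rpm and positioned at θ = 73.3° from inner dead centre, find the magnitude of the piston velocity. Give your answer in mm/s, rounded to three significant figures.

3410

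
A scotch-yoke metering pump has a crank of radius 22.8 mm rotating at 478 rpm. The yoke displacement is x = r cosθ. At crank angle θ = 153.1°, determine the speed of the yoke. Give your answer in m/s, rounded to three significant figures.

ω = 50.06 rad/s (from 478 rpm).
x = r cosθ ⇒ ẋ = −rω sinθ.
|v| = rω|sinθ| = 0.0228·50.06·|sin 153.1°| = 0.51635 m/s.

0.516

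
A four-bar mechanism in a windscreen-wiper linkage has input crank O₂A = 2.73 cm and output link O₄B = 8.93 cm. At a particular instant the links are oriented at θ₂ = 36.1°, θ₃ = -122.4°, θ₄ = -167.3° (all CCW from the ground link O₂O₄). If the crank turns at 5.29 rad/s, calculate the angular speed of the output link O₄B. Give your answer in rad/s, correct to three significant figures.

0.840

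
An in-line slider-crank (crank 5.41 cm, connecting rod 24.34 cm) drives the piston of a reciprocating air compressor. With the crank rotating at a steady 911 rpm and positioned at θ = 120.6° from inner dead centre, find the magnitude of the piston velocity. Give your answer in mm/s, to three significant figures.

3930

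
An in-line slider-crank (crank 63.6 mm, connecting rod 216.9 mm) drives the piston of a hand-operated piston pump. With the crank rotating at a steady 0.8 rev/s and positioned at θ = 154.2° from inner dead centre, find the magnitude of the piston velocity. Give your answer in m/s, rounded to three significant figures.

ω = 2π·0.8 = 5.027 rad/s
For an in-line slider-crank, x = r cosθ + √(L² − r² sin²θ), so v = −rω sinθ·[1 + r cosθ/√(L² − r² sin²θ)].
With r = 0.0636 m, L = 0.2169 m, θ = 154.2°: √(L² − r² sin²θ) = 0.21513 m.
v = −0.0636·5.027·0.43523·[1 + 0.0636·-0.90032/0.21513] = -0.1021 m/s.
|v| = 0.1021 m/s.

0.102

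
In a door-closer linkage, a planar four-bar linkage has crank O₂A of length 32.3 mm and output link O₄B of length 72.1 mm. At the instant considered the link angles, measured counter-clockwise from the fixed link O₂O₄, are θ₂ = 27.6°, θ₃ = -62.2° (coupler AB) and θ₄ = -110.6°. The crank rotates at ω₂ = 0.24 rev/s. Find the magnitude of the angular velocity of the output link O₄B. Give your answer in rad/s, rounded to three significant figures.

0.903

ω₂ = 1.508 rad/s (from 0.24 rev/s).
Differentiating the loop-closure r₂e^{iθ₂}+r₃e^{iθ₃}=r₁+r₄e^{iθ₄} gives r₂ω₂e^{iθ₂}+r₃ω₃e^{iθ₃}=r₄ω₄e^{iθ₄}.
Eliminating the other unknown: ω₄ = r₂ω₂ sin(θ₂−θ₃) / [r₄ sin(θ₄−θ₃)].
Numerator sine = +0.99999; denominator sine = -0.74780.
Result = 0.0323·1.508·(+0.99999) / (0.0721·(-0.74780)) = -0.90338 rad/s; magnitude 0.90338 rad/s.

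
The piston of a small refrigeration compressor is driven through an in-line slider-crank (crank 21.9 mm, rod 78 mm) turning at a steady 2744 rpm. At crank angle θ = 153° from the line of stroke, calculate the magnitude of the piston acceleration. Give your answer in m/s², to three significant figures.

ω = 2π·2744/60 = 287.4 rad/s
x(θ) = r cosθ + √(L² − r² sin²θ); with ω constant, a = ω²·d²x/dθ².
d²x/dθ² = −r cosθ − r²(cos2θ)/√u − r⁴ sin²2θ/(4u^{3/2}),  u = L² − r² sin²θ = 0.00598515 m².
Substituting r = 0.0219 m, L = 0.078 m, θ = 153°: d²x/dθ² = +0.015788 m.
a = ω²·d²x/dθ² = (287.4)²·(+0.015788) = +1303.6 m/s²;  |a| = 1303.6 m/s².

1300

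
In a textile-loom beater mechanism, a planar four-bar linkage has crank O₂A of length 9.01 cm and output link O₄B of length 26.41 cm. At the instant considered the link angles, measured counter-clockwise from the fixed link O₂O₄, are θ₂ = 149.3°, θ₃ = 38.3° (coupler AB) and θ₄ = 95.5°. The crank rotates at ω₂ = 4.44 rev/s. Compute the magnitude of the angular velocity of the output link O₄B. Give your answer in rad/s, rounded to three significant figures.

10.6

ω₂ = 27.9 rad/s (from 4.44 rev/s).
Differentiating the loop-closure r₂e^{iθ₂}+r₃e^{iθ₃}=r₁+r₄e^{iθ₄} gives r₂ω₂e^{iθ₂}+r₃ω₃e^{iθ₃}=r₄ω₄e^{iθ₄}.
Eliminating the other unknown: ω₄ = r₂ω₂ sin(θ₂−θ₃) / [r₄ sin(θ₄−θ₃)].
Numerator sine = +0.93358; denominator sine = +0.84057.
Result = 0.0901·27.9·(+0.93358) / (0.2641·(+0.84057)) = +10.571 rad/s; magnitude 10.571 rad/s.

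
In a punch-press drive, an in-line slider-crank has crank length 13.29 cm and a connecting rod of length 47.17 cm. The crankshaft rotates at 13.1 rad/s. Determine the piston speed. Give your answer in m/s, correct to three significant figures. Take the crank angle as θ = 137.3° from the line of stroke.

0.932

ω = 13.1 rad/s
For an in-line slider-crank, x = r cosθ + √(L² − r² sin²θ), so v = −rω sinθ·[1 + r cosθ/√(L² − r² sin²θ)].
With r = 0.1329 m, L = 0.4717 m, θ = 137.3°: √(L² − r² sin²θ) = 0.46301 m.
v = −0.1329·13.1·0.67816·[1 + 0.1329·-0.73491/0.46301] = -0.93161 m/s.
|v| = 0.93161 m/s.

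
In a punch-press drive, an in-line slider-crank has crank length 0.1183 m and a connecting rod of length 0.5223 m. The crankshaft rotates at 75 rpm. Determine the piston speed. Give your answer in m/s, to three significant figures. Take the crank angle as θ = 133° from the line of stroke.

ω = 2π·75/60 = 7.854 rad/s
For an in-line slider-crank, x = r cosθ + √(L² − r² sin²θ), so v = −rω sinθ·[1 + r cosθ/√(L² − r² sin²θ)].
With r = 0.1183 m, L = 0.5223 m, θ = 133°: √(L² − r² sin²θ) = 0.51508 m.
v = −0.1183·7.854·0.73135·[1 + 0.1183·-0.68200/0.51508] = -0.57308 m/s.
|v| = 0.57308 m/s.

0.573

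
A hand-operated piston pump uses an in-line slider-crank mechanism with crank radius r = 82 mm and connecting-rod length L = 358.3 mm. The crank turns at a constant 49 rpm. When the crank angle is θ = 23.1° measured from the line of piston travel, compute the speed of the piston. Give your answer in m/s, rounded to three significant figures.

ω = 2π·49/60 = 5.131 rad/s
For an in-line slider-crank, x = r cosθ + √(L² − r² sin²θ), so v = −rω sinθ·[1 + r cosθ/√(L² − r² sin²θ)].
With r = 0.082 m, L = 0.3583 m, θ = 23.1°: √(L² − r² sin²θ) = 0.35685 m.
v = −0.082·5.131·0.39234·[1 + 0.082·0.91982/0.35685] = -0.19997 m/s.
|v| = 0.19997 m/s.

0.200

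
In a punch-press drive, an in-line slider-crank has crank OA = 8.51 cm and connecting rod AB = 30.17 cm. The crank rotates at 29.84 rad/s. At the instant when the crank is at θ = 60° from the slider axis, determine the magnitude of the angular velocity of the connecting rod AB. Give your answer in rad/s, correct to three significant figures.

4.34

ω = 29.84 rad/s
The rod makes angle φ with the slider axis where L sinφ = r sinθ; differentiating, L cosφ·φ̇ = r ω cosθ.
L cosφ = √(L² − r² sin²θ) = 0.29256 m.
|ω_rod| = r ω |cosθ| / √(L² − r² sin²θ) = 0.0851·29.84·0.50000/0.29256 = 4.3399 rad/s.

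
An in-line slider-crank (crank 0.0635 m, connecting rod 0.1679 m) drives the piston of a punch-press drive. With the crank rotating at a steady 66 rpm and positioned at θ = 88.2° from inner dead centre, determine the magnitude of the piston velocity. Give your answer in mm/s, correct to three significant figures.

ω = 2π·66/60 = 6.912 rad/s
For an in-line slider-crank, x = r cosθ + √(L² − r² sin²θ), so v = −rω sinθ·[1 + r cosθ/√(L² − r² sin²θ)].
With r = 0.0635 m, L = 0.1679 m, θ = 88.2°: √(L² − r² sin²θ) = 0.15544 m.
v = −0.0635·6.912·0.99951·[1 + 0.0635·0.03141/0.15544] = -0.44429 m/s.
|v| = 0.44429 m/s = 444.29 mm/s.

444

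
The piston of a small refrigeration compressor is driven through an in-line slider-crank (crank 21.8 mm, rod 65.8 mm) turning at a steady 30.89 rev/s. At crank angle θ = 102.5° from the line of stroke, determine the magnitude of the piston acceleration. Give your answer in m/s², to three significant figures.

437

ω = 2π·30.9 = 194.1 rad/s
x(θ) = r cosθ + √(L² − r² sin²θ); with ω constant, a = ω²·d²x/dθ².
d²x/dθ² = −r cosθ − r²(cos2θ)/√u − r⁴ sin²2θ/(4u^{3/2}),  u = L² − r² sin²θ = 0.00387666 m².
Substituting r = 0.0218 m, L = 0.0658 m, θ = 102.5°: d²x/dθ² = +0.011594 m.
a = ω²·d²x/dθ² = (194.1)²·(+0.011594) = +436.76 m/s²;  |a| = 436.76 m/s².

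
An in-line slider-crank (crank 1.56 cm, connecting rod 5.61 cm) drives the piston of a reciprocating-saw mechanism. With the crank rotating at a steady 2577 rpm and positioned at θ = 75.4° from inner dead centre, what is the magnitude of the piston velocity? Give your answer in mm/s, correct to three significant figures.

ω = 2π·2577/60 = 269.9 rad/s
For an in-line slider-crank, x = r cosθ + √(L² − r² sin²θ), so v = −rω sinθ·[1 + r cosθ/√(L² − r² sin²θ)].
With r = 0.0156 m, L = 0.0561 m, θ = 75.4°: √(L² − r² sin²θ) = 0.054031 m.
v = −0.0156·269.9·0.96771·[1 + 0.0156·0.25207/0.054031] = -4.3704 m/s.
|v| = 4.3704 m/s = 4370.4 mm/s.

4370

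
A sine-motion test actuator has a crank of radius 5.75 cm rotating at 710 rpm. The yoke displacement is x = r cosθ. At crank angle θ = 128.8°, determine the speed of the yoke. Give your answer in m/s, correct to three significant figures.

3.33

ω = 74.35 rad/s (from 710 rpm).
x = r cosθ ⇒ ẋ = −rω sinθ.
|v| = rω|sinθ| = 0.0575·74.35·|sin 128.8°| = 3.3318 m/s.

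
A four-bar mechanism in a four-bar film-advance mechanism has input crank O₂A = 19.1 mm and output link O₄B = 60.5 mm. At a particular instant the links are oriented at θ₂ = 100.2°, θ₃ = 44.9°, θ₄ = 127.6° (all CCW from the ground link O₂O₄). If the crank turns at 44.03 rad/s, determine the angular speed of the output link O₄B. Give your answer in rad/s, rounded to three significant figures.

11.5

ω₂ = 44.03 rad/s
Differentiating the loop-closure r₂e^{iθ₂}+r₃e^{iθ₃}=r₁+r₄e^{iθ₄} gives r₂ω₂e^{iθ₂}+r₃ω₃e^{iθ₃}=r₄ω₄e^{iθ₄}.
Eliminating the other unknown: ω₄ = r₂ω₂ sin(θ₂−θ₃) / [r₄ sin(θ₄−θ₃)].
Numerator sine = +0.82214; denominator sine = +0.99189.
Result = 0.0191·44.03·(+0.82214) / (0.0605·(+0.99189)) = +11.522 rad/s; magnitude 11.522 rad/s.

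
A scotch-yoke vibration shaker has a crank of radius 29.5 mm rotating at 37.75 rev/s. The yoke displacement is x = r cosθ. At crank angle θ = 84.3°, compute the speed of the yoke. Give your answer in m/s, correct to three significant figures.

ω = 237.2 rad/s (from 37.75 rev/s).
x = r cosθ ⇒ ẋ = −rω sinθ.
|v| = rω|sinθ| = 0.0295·237.2·|sin 84.3°| = 6.9625 m/s.

6.96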